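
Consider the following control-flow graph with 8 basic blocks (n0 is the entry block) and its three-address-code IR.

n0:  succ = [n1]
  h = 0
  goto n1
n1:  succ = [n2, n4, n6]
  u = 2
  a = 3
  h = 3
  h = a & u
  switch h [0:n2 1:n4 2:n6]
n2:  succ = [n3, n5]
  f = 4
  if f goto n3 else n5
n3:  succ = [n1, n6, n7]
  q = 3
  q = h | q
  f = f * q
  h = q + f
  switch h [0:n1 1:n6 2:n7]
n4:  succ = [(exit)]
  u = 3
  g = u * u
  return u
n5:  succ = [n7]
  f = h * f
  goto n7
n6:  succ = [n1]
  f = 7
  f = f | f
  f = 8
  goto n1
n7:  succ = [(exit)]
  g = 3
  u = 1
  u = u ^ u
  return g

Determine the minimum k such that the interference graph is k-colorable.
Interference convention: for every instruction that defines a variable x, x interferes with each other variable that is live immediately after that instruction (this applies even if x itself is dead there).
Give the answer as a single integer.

def/use:
  n0: {h} / ∅
  n1: {a,h,u} / ∅
  n2: {f} / ∅
  n3: {f,h,q} / {f,h}
  n4: {g,u} / ∅
  n5: {f} / {f,h}
  n6: {f} / ∅
  n7: {g,u} / ∅

Live sets:
  live n0: ∅→∅
  live n1: ∅→{h}
  live n2: {h}→{f,h}
  live n3: {f,h}→∅
  live n4: ∅→∅
  live n5: {f,h}→∅
  live n6: ∅→∅
  live n7: ∅→∅

Interfere edges:
  a — {h,u}
  f — {h,q}
  g — {u}
  h — {a,f,q,u}
  q — {f,h}
  u — {a,g,h}

Registers:
  lower bound: {a,h,u} mutually conflict ⇒ χ ≥ 3
  3-colouring: r0={g,h}  r1={f,u}  r2={a,q}
  χ = 3

Answer: 3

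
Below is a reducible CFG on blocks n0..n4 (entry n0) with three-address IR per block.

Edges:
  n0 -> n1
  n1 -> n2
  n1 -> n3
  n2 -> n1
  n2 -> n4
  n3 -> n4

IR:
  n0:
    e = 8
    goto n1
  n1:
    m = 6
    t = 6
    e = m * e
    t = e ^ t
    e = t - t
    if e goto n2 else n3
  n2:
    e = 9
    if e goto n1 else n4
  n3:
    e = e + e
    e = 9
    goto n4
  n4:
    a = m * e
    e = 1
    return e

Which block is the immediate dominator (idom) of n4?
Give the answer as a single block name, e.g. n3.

Answer: n1

Analysis:
idom tree: n1←n0 n2←n1 n3←n1 n4←n1
Dom at joins:
  n1: preds {n0,n2}: {n0} ∩ {n0,n1,n2} = {n0}; idom=n0
  n4: preds {n2,n3}: {n0,n1,n2} ∩ {n0,n1,n3} = {n0,n1}; idom=n1

idom(n4) = n1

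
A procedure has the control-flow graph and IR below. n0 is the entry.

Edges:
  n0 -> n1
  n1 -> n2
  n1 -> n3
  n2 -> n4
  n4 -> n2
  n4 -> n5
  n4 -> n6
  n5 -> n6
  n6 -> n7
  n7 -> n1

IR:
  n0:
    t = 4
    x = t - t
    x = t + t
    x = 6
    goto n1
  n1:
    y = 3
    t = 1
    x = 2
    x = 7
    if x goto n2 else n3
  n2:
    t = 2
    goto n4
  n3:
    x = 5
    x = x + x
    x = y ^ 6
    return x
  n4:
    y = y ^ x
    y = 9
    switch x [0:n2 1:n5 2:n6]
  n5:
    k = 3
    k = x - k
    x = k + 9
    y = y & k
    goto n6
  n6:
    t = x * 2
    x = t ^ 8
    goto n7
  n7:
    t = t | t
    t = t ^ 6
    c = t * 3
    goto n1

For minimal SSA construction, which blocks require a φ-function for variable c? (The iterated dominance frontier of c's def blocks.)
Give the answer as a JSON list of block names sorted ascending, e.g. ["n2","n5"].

idom tree: n1←n0 n2←n1 n3←n1 n4←n2 n5←n4 n6←n4 n7←n6
Dom∩ at merges:
  n1: preds {n0,n7}: {n0} ∩ {n0,n1,n2,n4,n6,n7} = {n0}; idom=n0
  n2: preds {n1,n4}: {n0,n1} ∩ {n0,n1,n2,n4} = {n0,n1}; idom=n1
  n6: preds {n4,n5}: {n0,n1,n2,n4} ∩ {n0,n1,n2,n4,n5} = {n0,n1,n2,n4}; idom=n4

DF derivation:
  n1←n0: walk · to n0
  n1←n7: walk n7→n6→n4→n2→n1 to n0
  n2←n1: walk · to n1
  n2←n4: walk n4→n2 to n1
  n6←n4: walk · to n4
  n6←n5: walk n5 to n4
  DF(n0)=∅
  DF(n1)={n1}
  DF(n2)={n1,n2}
  DF(n3)=∅
  DF(n4)={n1,n2}
  DF(n5)={n6}
  DF(n6)={n1}
  DF(n7)={n1}

φ for c: defs {n7}
  DF⁺ = {n1}

Answer: ["n1"]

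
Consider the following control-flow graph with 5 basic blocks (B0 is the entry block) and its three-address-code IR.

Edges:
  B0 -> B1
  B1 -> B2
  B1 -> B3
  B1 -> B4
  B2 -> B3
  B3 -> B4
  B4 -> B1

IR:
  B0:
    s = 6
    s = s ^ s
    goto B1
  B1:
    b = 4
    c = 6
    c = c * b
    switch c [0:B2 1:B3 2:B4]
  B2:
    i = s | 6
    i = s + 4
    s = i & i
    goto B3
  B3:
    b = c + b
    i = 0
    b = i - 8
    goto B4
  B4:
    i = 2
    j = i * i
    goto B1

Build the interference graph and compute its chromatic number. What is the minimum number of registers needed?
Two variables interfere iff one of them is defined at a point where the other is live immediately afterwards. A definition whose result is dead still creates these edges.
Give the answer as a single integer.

Block summaries:
  B0: def={s} ue=∅
  B1: def={b,c} ue=∅
  B2: def={i,s} ue={s}
  B3: def={b,i} ue={b,c}
  B4: def={i,j} ue=∅

Live sets:
  live B0: ∅→{s}
  live B1: {s}→{b,c,s}
  live B2: {b,c,s}→{b,c,s}
  live B3: {b,c,s}→{s}
  live B4: {s}→{s}

Conflict graph:
  b↔{c,i,s}
  c↔{b,i,s}
  i↔{b,c,s}
  j↔{s}
  s↔{b,c,i,j}

Chromatic number:
  {b,c,i,s} pairwise interfere (4-clique) ⇒ χ ≥ 4
  4-colouring: c0={s}  c1={b,j}  c2={c}  c3={i}
  χ = 4

Answer: 4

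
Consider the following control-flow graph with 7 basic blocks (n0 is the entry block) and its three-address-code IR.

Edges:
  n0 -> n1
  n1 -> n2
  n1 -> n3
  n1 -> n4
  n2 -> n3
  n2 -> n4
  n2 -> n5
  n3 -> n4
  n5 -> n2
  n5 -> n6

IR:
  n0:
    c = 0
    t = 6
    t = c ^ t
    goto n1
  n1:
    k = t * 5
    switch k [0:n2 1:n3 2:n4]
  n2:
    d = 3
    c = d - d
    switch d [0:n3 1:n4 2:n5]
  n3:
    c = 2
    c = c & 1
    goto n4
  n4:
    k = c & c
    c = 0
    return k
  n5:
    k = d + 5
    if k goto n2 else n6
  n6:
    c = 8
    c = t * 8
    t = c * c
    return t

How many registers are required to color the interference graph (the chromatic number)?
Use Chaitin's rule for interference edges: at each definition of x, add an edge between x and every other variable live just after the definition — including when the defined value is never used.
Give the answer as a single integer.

Answer: 3

Working:
Per-block:
  n0: {c,t} / ∅
  n1: {k} / {t}
  n2: {c,d} / ∅
  n3: {c} / ∅
  n4: {c,k} / {c}
  n5: {k} / {d}
  n6: {c,t} / {t}

Live sets:
  n0: in=∅ out={c,t}
  n1: in={c,t} out={c,t}
  n2: in={t} out={c,d,t}
  n3: in=∅ out={c}
  n4: in={c} out=∅
  n5: in={d,t} out={t}
  n6: in={t} out=∅

Conflict graph:
  c↔{d,k,t}
  d↔{c,t}
  k↔{c,t}
  t↔{c,d,k}

Chromatic number:
  clique {c,d,t} ⇒ need ≥ 3
  3-colouring: c0={c}  c1={t}  c2={d,k}
  χ = 3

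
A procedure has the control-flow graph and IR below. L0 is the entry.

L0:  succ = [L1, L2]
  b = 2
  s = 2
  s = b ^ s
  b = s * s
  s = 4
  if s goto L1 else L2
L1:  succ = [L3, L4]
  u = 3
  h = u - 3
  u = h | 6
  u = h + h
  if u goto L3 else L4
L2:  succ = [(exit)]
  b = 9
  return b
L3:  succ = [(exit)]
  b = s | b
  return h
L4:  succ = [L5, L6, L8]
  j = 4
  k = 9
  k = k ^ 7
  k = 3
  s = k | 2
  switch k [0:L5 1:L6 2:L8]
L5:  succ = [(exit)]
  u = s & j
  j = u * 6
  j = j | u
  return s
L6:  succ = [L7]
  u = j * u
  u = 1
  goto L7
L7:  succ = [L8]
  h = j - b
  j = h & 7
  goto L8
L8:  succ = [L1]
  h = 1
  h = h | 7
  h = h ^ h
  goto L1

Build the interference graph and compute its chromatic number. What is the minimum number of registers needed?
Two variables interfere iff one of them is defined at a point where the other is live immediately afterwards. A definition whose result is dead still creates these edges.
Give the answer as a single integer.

Answer: 5

Analysis:
Block summaries:
  L0: def={b,s} ue=∅
  L1: def={h,u} ue=∅
  L2: def={b} ue=∅
  L3: def={b} ue={b,h,s}
  L4: def={j,k,s} ue=∅
  L5: def={j,u} ue={j,s}
  L6: def={u} ue={j,u}
  L7: def={h,j} ue={b,j}
  L8: def={h} ue=∅

Live sets:
  live L0: ∅→{b,s}
  live L1: {b,s}→{b,h,s,u}
  live L2: ∅→∅
  live L3: {b,h,s}→∅
  live L4: {b,u}→{b,j,s,u}
  live L5: {j,s}→∅
  live L6: {b,j,s,u}→{b,j,s}
  live L7: {b,j,s}→{b,s}
  live L8: {b,s}→{b,s}

Conflict graph:
  b — {h,j,k,s,u}
  h — {b,s,u}
  j — {b,k,s,u}
  k — {b,j,s,u}
  s — {b,h,j,k,u}
  u — {b,h,j,k,s}

Chromatic number:
  clique {b,j,k,s,u} ⇒ need ≥ 5
  5-colouring: c0={b}  c1={s}  c2={u}  c3={h,j}  c4={k}
  χ = 5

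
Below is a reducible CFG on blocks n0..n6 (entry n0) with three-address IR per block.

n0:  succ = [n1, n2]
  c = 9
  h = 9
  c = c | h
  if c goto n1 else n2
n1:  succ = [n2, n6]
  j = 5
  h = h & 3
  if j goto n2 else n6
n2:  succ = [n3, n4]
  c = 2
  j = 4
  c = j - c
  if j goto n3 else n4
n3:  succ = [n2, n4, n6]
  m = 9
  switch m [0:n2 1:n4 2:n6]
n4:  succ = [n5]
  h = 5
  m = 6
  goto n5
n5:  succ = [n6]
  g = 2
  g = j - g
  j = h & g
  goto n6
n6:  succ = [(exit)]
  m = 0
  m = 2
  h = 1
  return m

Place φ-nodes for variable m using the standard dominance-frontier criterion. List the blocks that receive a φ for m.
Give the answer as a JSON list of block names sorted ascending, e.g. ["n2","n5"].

idom tree: n1←n0 n2←n0 n3←n2 n4←n2 n5←n4 n6←n0
Join-block Dom:
  n2: preds {n0,n1,n3}: {n0} ∩ {n0,n1} ∩ {n0,n2,n3} = {n0}; idom=n0
  n4: preds {n2,n3}: {n0,n2} ∩ {n0,n2,n3} = {n0,n2}; idom=n2
  n6: preds {n1,n3,n5}: {n0,n1} ∩ {n0,n2,n3} ∩ {n0,n2,n4,n5} = {n0}; idom=n0

DF walk-up:
  n2←n0: walk · to n0
  n2←n1: walk n1 to n0
  n2←n3: walk n3→n2 to n0
  n4←n2: walk · to n2
  n4←n3: walk n3 to n2
  n6←n1: walk n1 to n0
  n6←n3: walk n3→n2 to n0
  n6←n5: walk n5→n4→n2 to n0
  DF(n0)=∅
  DF(n1)={n2,n6}
  DF(n2)={n2,n6}
  DF(n3)={n2,n4,n6}
  DF(n4)={n6}
  DF(n5)={n6}
  DF(n6)=∅

φ for m: defs {n3,n4,n6}
  DF⁺ = {n2,n4,n6}

Answer: ["n2", "n4", "n6"]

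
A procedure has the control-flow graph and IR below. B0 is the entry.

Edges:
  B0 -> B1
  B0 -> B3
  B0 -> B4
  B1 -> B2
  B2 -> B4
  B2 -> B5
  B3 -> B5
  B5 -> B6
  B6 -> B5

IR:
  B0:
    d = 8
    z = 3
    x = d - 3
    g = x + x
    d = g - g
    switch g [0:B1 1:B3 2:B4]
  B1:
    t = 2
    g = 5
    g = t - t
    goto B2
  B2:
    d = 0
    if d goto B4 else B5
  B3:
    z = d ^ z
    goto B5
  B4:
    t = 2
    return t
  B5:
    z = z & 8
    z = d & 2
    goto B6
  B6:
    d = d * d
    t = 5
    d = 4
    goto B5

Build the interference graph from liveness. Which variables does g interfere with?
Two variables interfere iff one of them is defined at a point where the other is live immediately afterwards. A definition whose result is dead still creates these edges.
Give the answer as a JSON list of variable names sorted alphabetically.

Answer: ["d", "t", "z"]

Analysis:
Block summaries:
  B0 def {d,g,x,z} use ∅
  B1 def {g,t} use ∅
  B2 def {d} use ∅
  B3 def {z} use {d,z}
  B4 def {t} use ∅
  B5 def {z} use {d,z}
  B6 def {d,t} use {d}

Live sets:
  B0 li=∅ lo={d,z}
  B1 li={z} lo={z}
  B2 li={z} lo={d,z}
  B3 li={d,z} lo={d,z}
  B4 li=∅ lo=∅
  B5 li={d,z} lo={d,z}
  B6 li={d,z} lo={d,z}

Interference:
  d: {g,z}
  g: {d,t,z}
  t: {g,z}
  x: {z}
  z: {d,g,t,x}

N(g) = ["d", "t", "z"]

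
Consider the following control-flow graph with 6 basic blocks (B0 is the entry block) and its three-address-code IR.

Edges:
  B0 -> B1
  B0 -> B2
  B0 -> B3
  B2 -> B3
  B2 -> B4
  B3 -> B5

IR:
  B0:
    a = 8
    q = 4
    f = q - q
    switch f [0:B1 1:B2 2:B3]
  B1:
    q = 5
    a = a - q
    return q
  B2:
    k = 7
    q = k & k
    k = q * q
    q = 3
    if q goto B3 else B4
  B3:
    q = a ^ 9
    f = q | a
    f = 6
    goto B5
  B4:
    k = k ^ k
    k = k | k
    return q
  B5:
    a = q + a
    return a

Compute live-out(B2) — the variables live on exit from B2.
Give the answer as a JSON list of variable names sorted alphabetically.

Per-block:
  B0: def={a,f,q} ue=∅
  B1: def={a,q} ue={a}
  B2: def={k,q} ue=∅
  B3: def={f,q} ue={a}
  B4: def={k} ue={k,q}
  B5: def={a} ue={a,q}

Live sets:
  live B0: ∅→{a}
  live B1: {a}→∅
  live B2: {a}→{a,k,q}
  live B3: {a}→{a,q}
  live B4: {k,q}→∅
  live B5: {a,q}→∅

live-out(B2) = ["a", "k", "q"]

Answer: ["a", "k", "q"]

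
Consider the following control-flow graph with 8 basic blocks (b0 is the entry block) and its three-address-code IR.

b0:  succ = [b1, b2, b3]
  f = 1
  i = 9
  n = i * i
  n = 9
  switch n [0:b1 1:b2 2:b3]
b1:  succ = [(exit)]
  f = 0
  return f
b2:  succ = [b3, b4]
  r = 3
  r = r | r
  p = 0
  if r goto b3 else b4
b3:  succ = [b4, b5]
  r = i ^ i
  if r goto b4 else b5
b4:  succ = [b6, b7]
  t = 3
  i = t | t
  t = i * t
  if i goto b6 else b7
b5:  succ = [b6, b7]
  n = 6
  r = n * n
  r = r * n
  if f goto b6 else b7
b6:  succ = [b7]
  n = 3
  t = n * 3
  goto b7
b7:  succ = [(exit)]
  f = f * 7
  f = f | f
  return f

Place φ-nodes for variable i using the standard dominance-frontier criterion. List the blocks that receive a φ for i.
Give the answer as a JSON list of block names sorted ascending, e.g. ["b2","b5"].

idom tree: b1←b0 b2←b0 b3←b0 b4←b0 b5←b3 b6←b0 b7←b0
Dom∩ at merges:
  b3: preds {b0,b2}: {b0} ∩ {b0,b2} = {b0}; idom=b0
  b4: preds {b2,b3}: {b0,b2} ∩ {b0,b3} = {b0}; idom=b0
  b6: preds {b4,b5}: {b0,b4} ∩ {b0,b3,b5} = {b0}; idom=b0
  b7: preds {b4,b5,b6}: {b0,b4} ∩ {b0,b3,b5} ∩ {b0,b6} = {b0}; idom=b0

DF derivation:
  join b3 pred b0: · stop@b0
  join b3 pred b2: b2 stop@b0
  join b4 pred b2: b2 stop@b0
  join b4 pred b3: b3 stop@b0
  join b6 pred b4: b4 stop@b0
  join b6 pred b5: b5→b3 stop@b0
  join b7 pred b4: b4 stop@b0
  join b7 pred b5: b5→b3 stop@b0
  join b7 pred b6: b6 stop@b0
  DF(b0)=∅
  DF(b1)=∅
  DF(b2)={b3,b4}
  DF(b3)={b4,b6,b7}
  DF(b4)={b6,b7}
  DF(b5)={b6,b7}
  DF(b6)={b7}
  DF(b7)=∅

φ for i: defs {b0,b4}
  DF⁺ = {b6,b7}

Answer: ["b6", "b7"]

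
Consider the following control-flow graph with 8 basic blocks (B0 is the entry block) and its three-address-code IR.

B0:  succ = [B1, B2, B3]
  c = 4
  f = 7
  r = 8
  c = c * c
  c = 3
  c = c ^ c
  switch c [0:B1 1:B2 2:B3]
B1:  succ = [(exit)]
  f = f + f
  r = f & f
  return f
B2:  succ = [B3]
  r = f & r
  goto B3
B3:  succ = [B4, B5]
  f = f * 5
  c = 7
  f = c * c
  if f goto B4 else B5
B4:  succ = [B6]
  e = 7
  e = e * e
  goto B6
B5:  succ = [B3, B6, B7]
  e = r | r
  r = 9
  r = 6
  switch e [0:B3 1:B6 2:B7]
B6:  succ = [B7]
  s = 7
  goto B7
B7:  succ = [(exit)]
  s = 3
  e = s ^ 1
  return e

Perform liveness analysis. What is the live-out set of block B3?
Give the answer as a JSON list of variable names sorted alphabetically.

Block summaries:
  B0: {c,f,r} / ∅
  B1: {f,r} / {f}
  B2: {r} / {f,r}
  B3: {c,f} / {f}
  B4: {e} / ∅
  B5: {e,r} / {r}
  B6: {s} / ∅
  B7: {e,s} / ∅

Backward fixpoint:
  B0 li=∅ lo={f,r}
  B1 li={f} lo=∅
  B2 li={f,r} lo={f,r}
  B3 li={f,r} lo={f,r}
  B4 li=∅ lo=∅
  B5 li={f,r} lo={f,r}
  B6 li=∅ lo=∅
  B7 li=∅ lo=∅

live-out(B3) = ["f", "r"]

Answer: ["f", "r"]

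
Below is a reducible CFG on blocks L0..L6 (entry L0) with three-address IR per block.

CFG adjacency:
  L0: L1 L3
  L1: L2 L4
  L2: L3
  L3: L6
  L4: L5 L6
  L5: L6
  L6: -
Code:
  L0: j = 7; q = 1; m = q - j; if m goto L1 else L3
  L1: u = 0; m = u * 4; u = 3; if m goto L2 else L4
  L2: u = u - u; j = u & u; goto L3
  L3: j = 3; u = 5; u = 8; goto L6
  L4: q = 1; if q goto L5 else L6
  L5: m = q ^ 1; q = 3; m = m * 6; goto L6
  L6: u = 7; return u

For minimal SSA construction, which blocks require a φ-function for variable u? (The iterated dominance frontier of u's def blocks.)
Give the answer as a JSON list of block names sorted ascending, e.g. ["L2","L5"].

Answer: ["L3", "L6"]

Derivation:
idom tree: L1←L0 L2←L1 L3←L0 L4←L1 L5←L4 L6←L0
Dom∩ at merges:
  L3: preds {L0,L2}: {L0} ∩ {L0,L1,L2} = {L0}; idom=L0
  L6: preds {L3,L4,L5}: {L0,L3} ∩ {L0,L1,L4} ∩ {L0,L1,L4,L5} = {L0}; idom=L0

DF derivation:
  join L3 pred L0: · stop@L0
  join L3 pred L2: L2→L1 stop@L0
  join L6 pred L3: L3 stop@L0
  join L6 pred L4: L4→L1 stop@L0
  join L6 pred L5: L5→L4→L1 stop@L0
  DF(L0)=∅
  DF(L1)={L3,L6}
  DF(L2)={L3}
  DF(L3)={L6}
  DF(L4)={L6}
  DF(L5)={L6}
  DF(L6)=∅

φ for u: defs {L1,L2,L3,L6}
  DF⁺ = {L3,L6}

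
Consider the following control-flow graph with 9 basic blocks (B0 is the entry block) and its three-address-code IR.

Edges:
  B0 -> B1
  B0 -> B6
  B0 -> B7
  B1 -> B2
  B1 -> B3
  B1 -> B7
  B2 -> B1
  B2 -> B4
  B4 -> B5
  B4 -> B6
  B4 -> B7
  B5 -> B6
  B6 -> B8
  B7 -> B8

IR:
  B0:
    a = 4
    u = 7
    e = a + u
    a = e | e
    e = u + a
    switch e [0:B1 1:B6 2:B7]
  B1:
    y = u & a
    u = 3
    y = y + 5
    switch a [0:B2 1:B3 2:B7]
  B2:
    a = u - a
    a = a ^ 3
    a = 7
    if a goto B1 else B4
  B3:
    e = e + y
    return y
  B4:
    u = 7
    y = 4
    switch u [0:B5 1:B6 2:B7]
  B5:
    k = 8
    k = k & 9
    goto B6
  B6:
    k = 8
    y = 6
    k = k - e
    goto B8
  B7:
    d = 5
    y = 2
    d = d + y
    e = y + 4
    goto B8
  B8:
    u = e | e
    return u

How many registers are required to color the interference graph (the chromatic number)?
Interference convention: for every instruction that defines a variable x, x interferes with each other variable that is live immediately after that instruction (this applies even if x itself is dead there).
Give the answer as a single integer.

Answer: 4

Derivation:
def/use:
  B0 def {a,e,u} use ∅
  B1 def {u,y} use {a,u}
  B2 def {a} use {a,u}
  B3 def {e} use {e,y}
  B4 def {u,y} use ∅
  B5 def {k} use ∅
  B6 def {k,y} use {e}
  B7 def {d,e,y} use ∅
  B8 def {u} use {e}

Live sets:
  B0 li=∅ lo={a,e,u}
  B1 li={a,e,u} lo={a,e,u,y}
  B2 li={a,e,u} lo={a,e,u}
  B3 li={e,y} lo=∅
  B4 li={e} lo={e}
  B5 li={e} lo={e}
  B6 li={e} lo={e}
  B7 li=∅ lo={e}
  B8 li={e} lo=∅

Conflict graph:
  a↔{e,u,y}
  d↔{y}
  e↔{a,k,u,y}
  k↔{e,y}
  u↔{a,e,y}
  y↔{a,d,e,k,u}

Registers:
  lower bound: {a,e,u,y} mutually conflict ⇒ χ ≥ 4
  4-colouring: r0={y}  r1={d,e}  r2={a,k}  r3={u}
  χ = 4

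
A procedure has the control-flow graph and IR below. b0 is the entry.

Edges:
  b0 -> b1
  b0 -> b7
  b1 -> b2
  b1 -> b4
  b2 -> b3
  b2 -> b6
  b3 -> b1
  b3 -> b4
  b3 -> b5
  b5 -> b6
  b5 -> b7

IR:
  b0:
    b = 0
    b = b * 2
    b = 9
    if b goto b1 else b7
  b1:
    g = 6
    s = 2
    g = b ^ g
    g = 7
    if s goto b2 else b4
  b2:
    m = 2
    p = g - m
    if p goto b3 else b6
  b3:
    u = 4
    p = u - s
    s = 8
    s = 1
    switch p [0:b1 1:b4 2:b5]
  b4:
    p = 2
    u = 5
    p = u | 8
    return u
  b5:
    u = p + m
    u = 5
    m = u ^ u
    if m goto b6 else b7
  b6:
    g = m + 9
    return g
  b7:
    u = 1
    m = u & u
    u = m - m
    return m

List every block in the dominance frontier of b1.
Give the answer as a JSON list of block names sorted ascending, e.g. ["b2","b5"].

idom tree: b1←b0 b2←b1 b3←b2 b4←b1 b5←b3 b6←b2 b7←b0
Join-block Dom:
  b1: preds {b0,b3}: {b0} ∩ {b0,b1,b2,b3} = {b0}; idom=b0
  b4: preds {b1,b3}: {b0,b1} ∩ {b0,b1,b2,b3} = {b0,b1}; idom=b1
  b6: preds {b2,b5}: {b0,b1,b2} ∩ {b0,b1,b2,b3,b5} = {b0,b1,b2}; idom=b2
  b7: preds {b0,b5}: {b0} ∩ {b0,b1,b2,b3,b5} = {b0}; idom=b0

Frontier:
  join b1 pred b0: · stop@b0
  join b1 pred b3: b3→b2→b1 stop@b0
  join b4 pred b1: · stop@b1
  join b4 pred b3: b3→b2 stop@b1
  join b6 pred b2: · stop@b2
  join b6 pred b5: b5→b3 stop@b2
  join b7 pred b0: · stop@b0
  join b7 pred b5: b5→b3→b2→b1 stop@b0
  DF(b0)=∅
  DF(b1)={b1,b7}
  DF(b2)={b1,b4,b7}
  DF(b3)={b1,b4,b6,b7}
  DF(b4)=∅
  DF(b5)={b6,b7}
  DF(b6)=∅
  DF(b7)=∅

DF(b1) = ["b1", "b7"]

Answer: ["b1", "b7"]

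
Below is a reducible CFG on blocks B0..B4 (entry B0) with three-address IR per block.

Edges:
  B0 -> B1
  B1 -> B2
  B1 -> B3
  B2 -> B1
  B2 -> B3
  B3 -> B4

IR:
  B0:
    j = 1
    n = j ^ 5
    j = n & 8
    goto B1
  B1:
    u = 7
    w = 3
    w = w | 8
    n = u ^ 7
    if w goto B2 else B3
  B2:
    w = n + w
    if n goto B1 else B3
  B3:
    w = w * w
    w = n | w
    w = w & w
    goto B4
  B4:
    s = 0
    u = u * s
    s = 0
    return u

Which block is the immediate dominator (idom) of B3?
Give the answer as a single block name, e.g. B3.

idom tree: B1←B0 B2←B1 B3←B1 B4←B3
Dom∩ at merges:
  B1: preds {B0,B2}: {B0} ∩ {B0,B1,B2} = {B0}; idom=B0
  B3: preds {B1,B2}: {B0,B1} ∩ {B0,B1,B2} = {B0,B1}; idom=B1

idom(B3) = B1

Answer: B1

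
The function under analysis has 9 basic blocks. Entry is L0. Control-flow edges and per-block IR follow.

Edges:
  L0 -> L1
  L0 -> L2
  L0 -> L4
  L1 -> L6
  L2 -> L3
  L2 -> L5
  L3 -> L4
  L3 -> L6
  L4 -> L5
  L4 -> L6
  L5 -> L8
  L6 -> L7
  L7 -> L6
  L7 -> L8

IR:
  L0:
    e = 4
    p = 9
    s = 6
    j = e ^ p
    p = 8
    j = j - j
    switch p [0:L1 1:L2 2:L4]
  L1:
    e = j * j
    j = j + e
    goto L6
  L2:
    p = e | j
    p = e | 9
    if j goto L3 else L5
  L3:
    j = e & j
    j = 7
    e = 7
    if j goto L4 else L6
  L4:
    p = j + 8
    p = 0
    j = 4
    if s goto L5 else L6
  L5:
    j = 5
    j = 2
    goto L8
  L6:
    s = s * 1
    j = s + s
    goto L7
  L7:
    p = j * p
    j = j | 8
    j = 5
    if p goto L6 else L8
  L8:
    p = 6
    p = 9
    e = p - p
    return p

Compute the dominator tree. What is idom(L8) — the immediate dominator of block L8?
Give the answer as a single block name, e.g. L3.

Answer: L0

Analysis:
idom tree: L1←L0 L2←L0 L3←L2 L4←L0 L5←L0 L6←L0 L7←L6 L8←L0
Dom∩ at merges:
  L4: preds {L0,L3}: {L0} ∩ {L0,L2,L3} = {L0}; idom=L0
  L5: preds {L2,L4}: {L0,L2} ∩ {L0,L4} = {L0}; idom=L0
  L6: preds {L1,L3,L4,L7}: {L0,L1} ∩ {L0,L2,L3} ∩ {L0,L4} ∩ {L0,L6,L7} = {L0}; idom=L0
  L8: preds {L5,L7}: {L0,L5} ∩ {L0,L6,L7} = {L0}; idom=L0

idom(L8) = L0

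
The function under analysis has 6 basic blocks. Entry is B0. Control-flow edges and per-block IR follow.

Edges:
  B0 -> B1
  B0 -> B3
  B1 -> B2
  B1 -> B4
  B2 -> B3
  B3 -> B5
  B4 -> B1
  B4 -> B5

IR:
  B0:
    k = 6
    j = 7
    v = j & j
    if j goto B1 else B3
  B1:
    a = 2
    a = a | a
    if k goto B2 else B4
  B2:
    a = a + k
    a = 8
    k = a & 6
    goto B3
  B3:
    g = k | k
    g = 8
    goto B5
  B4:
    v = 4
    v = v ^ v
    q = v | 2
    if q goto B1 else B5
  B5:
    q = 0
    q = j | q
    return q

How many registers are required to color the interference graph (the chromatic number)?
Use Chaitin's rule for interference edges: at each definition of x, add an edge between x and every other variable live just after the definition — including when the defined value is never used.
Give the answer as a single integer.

Answer: 3

Derivation:
def/use:
  B0: {j,k,v} / ∅
  B1: {a} / {k}
  B2: {a,k} / {a,k}
  B3: {g} / {k}
  B4: {q,v} / ∅
  B5: {q} / {j}

Liveness:
  live B0: ∅→{j,k}
  live B1: {j,k}→{a,j,k}
  live B2: {a,j,k}→{j,k}
  live B3: {j,k}→{j}
  live B4: {j,k}→{j,k}
  live B5: {j}→∅

Conflict graph:
  a — {j,k}
  g — {j}
  j — {a,g,k,q,v}
  k — {a,j,q,v}
  q — {j,k}
  v — {j,k}

Colouring:
  clique {a,j,k} ⇒ need ≥ 3
  3-colouring: c0={j}  c1={g,k}  c2={a,q,v}
  χ = 3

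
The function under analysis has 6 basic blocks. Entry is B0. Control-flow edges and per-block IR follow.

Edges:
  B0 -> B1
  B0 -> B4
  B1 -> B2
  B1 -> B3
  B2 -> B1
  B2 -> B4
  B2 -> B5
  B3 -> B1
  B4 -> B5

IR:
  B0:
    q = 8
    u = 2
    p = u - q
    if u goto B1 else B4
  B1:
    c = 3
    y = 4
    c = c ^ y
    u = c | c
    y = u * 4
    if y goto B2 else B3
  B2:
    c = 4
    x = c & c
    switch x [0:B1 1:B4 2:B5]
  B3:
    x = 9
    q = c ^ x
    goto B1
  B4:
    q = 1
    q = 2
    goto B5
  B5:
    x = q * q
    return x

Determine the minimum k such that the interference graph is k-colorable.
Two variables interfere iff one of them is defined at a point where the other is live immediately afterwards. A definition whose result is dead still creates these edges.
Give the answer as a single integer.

Block summaries:
  B0: def={p,q,u} ue=∅
  B1: def={c,u,y} ue=∅
  B2: def={c,x} ue=∅
  B3: def={q,x} ue={c}
  B4: def={q} ue=∅
  B5: def={x} ue={q}

Live sets:
  B0 li=∅ lo={q}
  B1 li={q} lo={c,q}
  B2 li={q} lo={q}
  B3 li={c} lo={q}
  B4 li=∅ lo={q}
  B5 li={q} lo=∅

Interference:
  c↔{q,u,x,y}
  p↔{q,u}
  q↔{c,p,u,x,y}
  u↔{c,p,q}
  x↔{c,q}
  y↔{c,q}

Colouring:
  clique {c,q,u} ⇒ need ≥ 3
  3-colouring: R0={q}  R1={c,p}  R2={u,x,y}
  χ = 3

Answer: 3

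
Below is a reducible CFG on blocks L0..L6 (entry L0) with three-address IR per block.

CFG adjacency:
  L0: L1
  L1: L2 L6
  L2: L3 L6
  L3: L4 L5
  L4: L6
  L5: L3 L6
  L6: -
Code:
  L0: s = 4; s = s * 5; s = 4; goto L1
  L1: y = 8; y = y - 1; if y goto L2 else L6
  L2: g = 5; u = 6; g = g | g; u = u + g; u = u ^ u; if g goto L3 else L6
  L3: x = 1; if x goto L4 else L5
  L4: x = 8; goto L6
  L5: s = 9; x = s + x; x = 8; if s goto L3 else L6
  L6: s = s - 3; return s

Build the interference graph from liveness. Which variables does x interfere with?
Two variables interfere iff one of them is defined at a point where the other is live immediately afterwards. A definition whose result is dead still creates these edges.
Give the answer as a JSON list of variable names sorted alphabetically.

Per-block:
  L0: {s} / ∅
  L1: {y} / ∅
  L2: {g,u} / ∅
  L3: {x} / ∅
  L4: {x} / ∅
  L5: {s,x} / {x}
  L6: {s} / {s}

Backward fixpoint:
  L0 li=∅ lo={s}
  L1 li={s} lo={s}
  L2 li={s} lo={s}
  L3 li={s} lo={s,x}
  L4 li={s} lo={s}
  L5 li={x} lo={s}
  L6 li={s} lo=∅

Interference:
  g↔{s,u}
  s↔{g,u,x,y}
  u↔{g,s}
  x↔{s}
  y↔{s}

N(x) = ["s"]

Answer: ["s"]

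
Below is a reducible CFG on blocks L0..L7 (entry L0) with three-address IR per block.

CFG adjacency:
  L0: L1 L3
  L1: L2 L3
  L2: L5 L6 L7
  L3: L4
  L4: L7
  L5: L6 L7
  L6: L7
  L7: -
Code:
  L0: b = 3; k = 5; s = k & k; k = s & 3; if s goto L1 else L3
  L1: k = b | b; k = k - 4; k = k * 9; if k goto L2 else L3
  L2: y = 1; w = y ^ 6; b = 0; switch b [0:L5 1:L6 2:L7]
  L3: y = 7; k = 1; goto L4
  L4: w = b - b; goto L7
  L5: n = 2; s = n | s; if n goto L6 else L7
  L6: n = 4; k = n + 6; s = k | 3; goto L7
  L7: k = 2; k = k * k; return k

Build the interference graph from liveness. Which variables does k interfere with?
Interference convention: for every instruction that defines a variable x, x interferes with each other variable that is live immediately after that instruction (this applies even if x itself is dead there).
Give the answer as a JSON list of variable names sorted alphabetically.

def/use:
  L0: {b,k,s} / ∅
  L1: {k} / {b}
  L2: {b,w,y} / ∅
  L3: {k,y} / ∅
  L4: {w} / {b}
  L5: {n,s} / {s}
  L6: {k,n,s} / ∅
  L7: {k} / ∅

Liveness:
  L0: in=∅ out={b,s}
  L1: in={b,s} out={b,s}
  L2: in={s} out={s}
  L3: in={b} out={b}
  L4: in={b} out=∅
  L5: in={s} out=∅
  L6: in=∅ out=∅
  L7: in=∅ out=∅

Interference:
  b — {k,s,y}
  k — {b,s}
  n — {s}
  s — {b,k,n,w,y}
  w — {s}
  y — {b,s}

N(k) = ["b", "s"]

Answer: ["b", "s"]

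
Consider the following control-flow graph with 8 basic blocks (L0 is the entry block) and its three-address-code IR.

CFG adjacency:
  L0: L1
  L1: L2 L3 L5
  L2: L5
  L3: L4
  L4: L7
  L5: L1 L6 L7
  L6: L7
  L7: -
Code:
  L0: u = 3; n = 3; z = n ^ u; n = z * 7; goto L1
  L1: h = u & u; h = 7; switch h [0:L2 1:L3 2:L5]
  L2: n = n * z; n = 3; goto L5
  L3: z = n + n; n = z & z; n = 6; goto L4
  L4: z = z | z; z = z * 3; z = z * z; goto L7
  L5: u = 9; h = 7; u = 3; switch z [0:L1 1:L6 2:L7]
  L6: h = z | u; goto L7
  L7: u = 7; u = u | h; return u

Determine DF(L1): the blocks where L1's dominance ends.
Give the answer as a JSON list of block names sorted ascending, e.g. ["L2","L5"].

idom tree: L1←L0 L2←L1 L3←L1 L4←L3 L5←L1 L6←L5 L7←L1
Dom at joins:
  L1: preds {L0,L5}: {L0} ∩ {L0,L1,L5} = {L0}; idom=L0
  L5: preds {L1,L2}: {L0,L1} ∩ {L0,L1,L2} = {L0,L1}; idom=L1
  L7: preds {L4,L5,L6}: {L0,L1,L3,L4} ∩ {L0,L1,L5} ∩ {L0,L1,L5,L6} = {L0,L1}; idom=L1

DF derivation:
  join L1 pred L0: · stop@L0
  join L1 pred L5: L5→L1 stop@L0
  join L5 pred L1: · stop@L1
  join L5 pred L2: L2 stop@L1
  join L7 pred L4: L4→L3 stop@L1
  join L7 pred L5: L5 stop@L1
  join L7 pred L6: L6→L5 stop@L1
  DF(L0)=∅
  DF(L1)={L1}
  DF(L2)={L5}
  DF(L3)={L7}
  DF(L4)={L7}
  DF(L5)={L1,L7}
  DF(L6)={L7}
  DF(L7)=∅

DF(L1) = ["L1"]

Answer: ["L1"]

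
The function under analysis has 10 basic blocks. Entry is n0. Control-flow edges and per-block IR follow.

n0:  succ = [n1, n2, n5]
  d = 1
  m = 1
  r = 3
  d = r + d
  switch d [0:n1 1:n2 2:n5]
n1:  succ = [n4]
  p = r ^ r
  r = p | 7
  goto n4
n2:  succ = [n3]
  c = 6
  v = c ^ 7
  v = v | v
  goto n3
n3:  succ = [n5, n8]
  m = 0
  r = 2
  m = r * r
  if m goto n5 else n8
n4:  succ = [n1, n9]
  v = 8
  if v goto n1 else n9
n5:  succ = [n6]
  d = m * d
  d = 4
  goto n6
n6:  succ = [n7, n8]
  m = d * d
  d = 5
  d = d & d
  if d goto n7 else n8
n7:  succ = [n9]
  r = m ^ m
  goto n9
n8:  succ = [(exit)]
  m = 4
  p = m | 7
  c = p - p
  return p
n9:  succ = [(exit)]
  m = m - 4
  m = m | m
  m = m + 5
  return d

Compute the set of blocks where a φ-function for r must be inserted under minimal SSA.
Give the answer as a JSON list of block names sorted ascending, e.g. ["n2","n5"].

idom tree: n1←n0 n2←n0 n3←n2 n4←n1 n5←n0 n6←n5 n7←n6 n8←n0 n9←n0
Dom at joins:
  n1: preds {n0,n4}: {n0} ∩ {n0,n1,n4} = {n0}; idom=n0
  n5: preds {n0,n3}: {n0} ∩ {n0,n2,n3} = {n0}; idom=n0
  n8: preds {n3,n6}: {n0,n2,n3} ∩ {n0,n5,n6} = {n0}; idom=n0
  n9: preds {n4,n7}: {n0,n1,n4} ∩ {n0,n5,n6,n7} = {n0}; idom=n0

DF walk-up:
  n1←n0: walk · to n0
  n1←n4: walk n4→n1 to n0
  n5←n0: walk · to n0
  n5←n3: walk n3→n2 to n0
  n8←n3: walk n3→n2 to n0
  n8←n6: walk n6→n5 to n0
  n9←n4: walk n4→n1 to n0
  n9←n7: walk n7→n6→n5 to n0
  DF(n0)=∅
  DF(n1)={n1,n9}
  DF(n2)={n5,n8}
  DF(n3)={n5,n8}
  DF(n4)={n1,n9}
  DF(n5)={n8,n9}
  DF(n6)={n8,n9}
  DF(n7)={n9}
  DF(n8)=∅
  DF(n9)=∅

φ for r: defs {n0,n1,n3,n7}
  DF⁺ = {n1,n5,n8,n9}

Answer: ["n1", "n5", "n8", "n9"]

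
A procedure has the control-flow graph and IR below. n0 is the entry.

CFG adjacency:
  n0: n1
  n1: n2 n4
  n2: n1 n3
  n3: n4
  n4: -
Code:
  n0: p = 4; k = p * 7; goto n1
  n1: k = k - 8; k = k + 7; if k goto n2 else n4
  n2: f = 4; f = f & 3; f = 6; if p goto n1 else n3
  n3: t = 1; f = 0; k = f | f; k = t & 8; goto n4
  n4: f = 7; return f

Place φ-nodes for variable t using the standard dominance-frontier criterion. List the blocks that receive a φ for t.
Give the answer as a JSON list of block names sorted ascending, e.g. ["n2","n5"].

idom tree: n1←n0 n2←n1 n3←n2 n4←n1
Join-block Dom:
  n1: preds {n0,n2}: {n0} ∩ {n0,n1,n2} = {n0}; idom=n0
  n4: preds {n1,n3}: {n0,n1} ∩ {n0,n1,n2,n3} = {n0,n1}; idom=n1

Frontier:
  join n1 pred n0: · stop@n0
  join n1 pred n2: n2→n1 stop@n0
  join n4 pred n1: · stop@n1
  join n4 pred n3: n3→n2 stop@n1
  DF(n0)=∅
  DF(n1)={n1}
  DF(n2)={n1,n4}
  DF(n3)={n4}
  DF(n4)=∅

φ for t: defs {n3}
  DF⁺ = {n4}

Answer: ["n4"]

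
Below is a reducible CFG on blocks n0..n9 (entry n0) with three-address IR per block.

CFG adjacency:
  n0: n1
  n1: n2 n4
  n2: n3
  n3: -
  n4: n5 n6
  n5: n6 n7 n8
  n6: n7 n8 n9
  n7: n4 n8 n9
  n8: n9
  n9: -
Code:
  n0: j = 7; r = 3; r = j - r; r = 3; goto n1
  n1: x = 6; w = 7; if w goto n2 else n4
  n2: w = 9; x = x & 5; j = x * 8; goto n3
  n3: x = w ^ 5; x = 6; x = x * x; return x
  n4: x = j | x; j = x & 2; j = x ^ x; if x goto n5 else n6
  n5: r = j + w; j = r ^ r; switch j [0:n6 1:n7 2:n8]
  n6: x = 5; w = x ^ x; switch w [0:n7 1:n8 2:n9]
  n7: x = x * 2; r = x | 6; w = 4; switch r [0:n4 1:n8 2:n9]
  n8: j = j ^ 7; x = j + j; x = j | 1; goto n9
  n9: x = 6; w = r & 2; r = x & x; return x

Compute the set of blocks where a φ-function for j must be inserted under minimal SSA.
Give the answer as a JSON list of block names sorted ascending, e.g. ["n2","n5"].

idom tree: n1←n0 n2←n1 n3←n2 n4←n1 n5←n4 n6←n4 n7←n4 n8←n4 n9←n4
Join-block Dom:
  n4: preds {n1,n7}: {n0,n1} ∩ {n0,n1,n4,n7} = {n0,n1}; idom=n1
  n6: preds {n4,n5}: {n0,n1,n4} ∩ {n0,n1,n4,n5} = {n0,n1,n4}; idom=n4
  n7: preds {n5,n6}: {n0,n1,n4,n5} ∩ {n0,n1,n4,n6} = {n0,n1,n4}; idom=n4
  n8: preds {n5,n6,n7}: {n0,n1,n4,n5} ∩ {n0,n1,n4,n6} ∩ {n0,n1,n4,n7} = {n0,n1,n4}; idom=n4
  n9: preds {n6,n7,n8}: {n0,n1,n4,n6} ∩ {n0,n1,n4,n7} ∩ {n0,n1,n4,n8} = {n0,n1,n4}; idom=n4

DF walk-up:
  n4←n1: walk · to n1
  n4←n7: walk n7→n4 to n1
  n6←n4: walk · to n4
  n6←n5: walk n5 to n4
  n7←n5: walk n5 to n4
  n7←n6: walk n6 to n4
  n8←n5: walk n5 to n4
  n8←n6: walk n6 to n4
  n8←n7: walk n7 to n4
  n9←n6: walk n6 to n4
  n9←n7: walk n7 to n4
  n9←n8: walk n8 to n4
  DF(n0)=∅
  DF(n1)=∅
  DF(n2)=∅
  DF(n3)=∅
  DF(n4)={n4}
  DF(n5)={n6,n7,n8}
  DF(n6)={n7,n8,n9}
  DF(n7)={n4,n8,n9}
  DF(n8)={n9}
  DF(n9)=∅

φ for j: defs {n0,n2,n4,n5,n8}
  DF⁺ = {n4,n6,n7,n8,n9}

Answer: ["n4", "n6", "n7", "n8", "n9"]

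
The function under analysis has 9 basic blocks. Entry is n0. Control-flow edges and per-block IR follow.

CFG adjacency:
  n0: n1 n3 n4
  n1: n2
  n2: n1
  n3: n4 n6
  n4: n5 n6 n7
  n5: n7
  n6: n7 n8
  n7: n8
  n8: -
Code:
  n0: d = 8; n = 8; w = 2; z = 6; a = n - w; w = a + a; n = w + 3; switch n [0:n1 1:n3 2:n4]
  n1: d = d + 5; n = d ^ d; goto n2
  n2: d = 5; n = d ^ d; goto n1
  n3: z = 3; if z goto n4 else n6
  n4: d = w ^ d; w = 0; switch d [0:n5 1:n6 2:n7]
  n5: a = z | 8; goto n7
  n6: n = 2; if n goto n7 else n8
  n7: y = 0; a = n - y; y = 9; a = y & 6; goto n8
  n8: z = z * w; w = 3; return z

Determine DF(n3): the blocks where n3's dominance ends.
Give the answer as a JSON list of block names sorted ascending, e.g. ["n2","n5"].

idom tree: n1←n0 n2←n1 n3←n0 n4←n0 n5←n4 n6←n0 n7←n0 n8←n0
Dom at joins:
  n1: preds {n0,n2}: {n0} ∩ {n0,n1,n2} = {n0}; idom=n0
  n4: preds {n0,n3}: {n0} ∩ {n0,n3} = {n0}; idom=n0
  n6: preds {n3,n4}: {n0,n3} ∩ {n0,n4} = {n0}; idom=n0
  n7: preds {n4,n5,n6}: {n0,n4} ∩ {n0,n4,n5} ∩ {n0,n6} = {n0}; idom=n0
  n8: preds {n6,n7}: {n0,n6} ∩ {n0,n7} = {n0}; idom=n0

Frontier:
  n1←n0: walk · to n0
  n1←n2: walk n2→n1 to n0
  n4←n0: walk · to n0
  n4←n3: walk n3 to n0
  n6←n3: walk n3 to n0
  n6←n4: walk n4 to n0
  n7←n4: walk n4 to n0
  n7←n5: walk n5→n4 to n0
  n7←n6: walk n6 to n0
  n8←n6: walk n6 to n0
  n8←n7: walk n7 to n0
  n0: DF=∅
  n1: DF={n1}
  n2: DF={n1}
  n3: DF={n4,n6}
  n4: DF={n6,n7}
  n5: DF={n7}
  n6: DF={n7,n8}
  n7: DF={n8}
  n8: DF=∅

DF(n3) = ["n4", "n6"]

Answer: ["n4", "n6"]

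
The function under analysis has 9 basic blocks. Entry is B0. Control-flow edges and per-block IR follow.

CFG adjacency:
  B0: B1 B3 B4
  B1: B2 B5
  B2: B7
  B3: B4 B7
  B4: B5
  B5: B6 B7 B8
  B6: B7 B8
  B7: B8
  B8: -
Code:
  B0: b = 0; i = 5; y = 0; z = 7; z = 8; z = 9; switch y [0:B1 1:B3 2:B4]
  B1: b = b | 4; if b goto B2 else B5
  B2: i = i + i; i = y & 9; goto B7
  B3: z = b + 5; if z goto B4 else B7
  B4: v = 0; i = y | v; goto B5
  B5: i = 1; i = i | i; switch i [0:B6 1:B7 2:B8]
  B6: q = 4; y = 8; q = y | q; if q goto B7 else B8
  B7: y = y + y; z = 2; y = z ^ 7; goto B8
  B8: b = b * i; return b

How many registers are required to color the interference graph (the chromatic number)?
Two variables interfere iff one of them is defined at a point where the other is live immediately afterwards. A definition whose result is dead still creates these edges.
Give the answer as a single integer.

def/use:
  B0: def={b,i,y,z} ue=∅
  B1: def={b} ue={b}
  B2: def={i} ue={i,y}
  B3: def={z} ue={b}
  B4: def={i,v} ue={y}
  B5: def={i} ue=∅
  B6: def={q,y} ue=∅
  B7: def={y,z} ue={y}
  B8: def={b} ue={b,i}

Liveness:
  B0: in=∅ out={b,i,y}
  B1: in={b,i,y} out={b,i,y}
  B2: in={b,i,y} out={b,i,y}
  B3: in={b,i,y} out={b,i,y}
  B4: in={b,y} out={b,y}
  B5: in={b,y} out={b,i,y}
  B6: in={b,i} out={b,i,y}
  B7: in={b,i,y} out={b,i}
  B8: in={b,i} out=∅

Conflict graph:
  b↔{i,q,v,y,z}
  i↔{b,q,y,z}
  q↔{b,i,y}
  v↔{b,y}
  y↔{b,i,q,v,z}
  z↔{b,i,y}

Registers:
  clique {b,i,q,y} ⇒ need ≥ 4
  4-colouring: r0={b}  r1={y}  r2={i,v}  r3={q,z}
  χ = 4

Answer: 4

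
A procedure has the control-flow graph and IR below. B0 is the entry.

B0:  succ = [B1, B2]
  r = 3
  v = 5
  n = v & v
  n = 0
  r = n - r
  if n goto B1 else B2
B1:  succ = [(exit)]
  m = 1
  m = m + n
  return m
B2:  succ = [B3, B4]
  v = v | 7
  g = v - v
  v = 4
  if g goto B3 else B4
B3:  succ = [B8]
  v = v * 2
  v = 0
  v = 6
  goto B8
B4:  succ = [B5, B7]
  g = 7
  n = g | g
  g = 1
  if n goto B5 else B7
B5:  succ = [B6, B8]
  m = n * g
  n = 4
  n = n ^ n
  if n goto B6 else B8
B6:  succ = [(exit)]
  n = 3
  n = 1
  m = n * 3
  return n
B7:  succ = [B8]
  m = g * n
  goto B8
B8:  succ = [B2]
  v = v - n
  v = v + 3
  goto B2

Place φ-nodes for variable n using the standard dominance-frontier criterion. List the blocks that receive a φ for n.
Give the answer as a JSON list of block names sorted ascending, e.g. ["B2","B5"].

Answer: ["B2", "B8"]

Derivation:
idom tree: B1←B0 B2←B0 B3←B2 B4←B2 B5←B4 B6←B5 B7←B4 B8←B2
Dom∩ at merges:
  B2: preds {B0,B8}: {B0} ∩ {B0,B2,B8} = {B0}; idom=B0
  B8: preds {B3,B5,B7}: {B0,B2,B3} ∩ {B0,B2,B4,B5} ∩ {B0,B2,B4,B7} = {B0,B2}; idom=B2

Frontier:
  join B2 pred B0: · stop@B0
  join B2 pred B8: B8→B2 stop@B0
  join B8 pred B3: B3 stop@B2
  join B8 pred B5: B5→B4 stop@B2
  join B8 pred B7: B7→B4 stop@B2
  B0 → ∅
  B1 → ∅
  B2 → {B2}
  B3 → {B8}
  B4 → {B8}
  B5 → {B8}
  B6 → ∅
  B7 → {B8}
  B8 → {B2}

φ for n: defs {B0,B4,B5,B6}
  DF⁺ = {B2,B8}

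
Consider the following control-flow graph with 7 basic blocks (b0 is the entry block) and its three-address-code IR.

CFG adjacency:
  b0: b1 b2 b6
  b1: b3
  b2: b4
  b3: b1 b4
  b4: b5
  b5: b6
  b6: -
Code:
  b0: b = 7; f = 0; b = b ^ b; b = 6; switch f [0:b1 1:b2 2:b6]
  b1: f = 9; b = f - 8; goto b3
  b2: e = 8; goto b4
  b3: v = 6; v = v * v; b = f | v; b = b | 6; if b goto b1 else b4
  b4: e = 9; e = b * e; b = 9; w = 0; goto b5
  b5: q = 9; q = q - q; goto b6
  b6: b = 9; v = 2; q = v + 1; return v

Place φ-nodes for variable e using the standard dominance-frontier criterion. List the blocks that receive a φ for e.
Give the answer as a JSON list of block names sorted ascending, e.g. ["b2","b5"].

Answer: ["b4", "b6"]

Analysis:
idom tree: b1←b0 b2←b0 b3←b1 b4←b0 b5←b4 b6←b0
Dom at joins:
  b1: preds {b0,b3}: {b0} ∩ {b0,b1,b3} = {b0}; idom=b0
  b4: preds {b2,b3}: {b0,b2} ∩ {b0,b1,b3} = {b0}; idom=b0
  b6: preds {b0,b5}: {b0} ∩ {b0,b4,b5} = {b0}; idom=b0

Frontier:
  join b1 pred b0: · stop@b0
  join b1 pred b3: b3→b1 stop@b0
  join b4 pred b2: b2 stop@b0
  join b4 pred b3: b3→b1 stop@b0
  join b6 pred b0: · stop@b0
  join b6 pred b5: b5→b4 stop@b0
  DF(b0)=∅
  DF(b1)={b1,b4}
  DF(b2)={b4}
  DF(b3)={b1,b4}
  DF(b4)={b6}
  DF(b5)={b6}
  DF(b6)=∅

φ for e: defs {b2,b4}
  DF⁺ = {b4,b6}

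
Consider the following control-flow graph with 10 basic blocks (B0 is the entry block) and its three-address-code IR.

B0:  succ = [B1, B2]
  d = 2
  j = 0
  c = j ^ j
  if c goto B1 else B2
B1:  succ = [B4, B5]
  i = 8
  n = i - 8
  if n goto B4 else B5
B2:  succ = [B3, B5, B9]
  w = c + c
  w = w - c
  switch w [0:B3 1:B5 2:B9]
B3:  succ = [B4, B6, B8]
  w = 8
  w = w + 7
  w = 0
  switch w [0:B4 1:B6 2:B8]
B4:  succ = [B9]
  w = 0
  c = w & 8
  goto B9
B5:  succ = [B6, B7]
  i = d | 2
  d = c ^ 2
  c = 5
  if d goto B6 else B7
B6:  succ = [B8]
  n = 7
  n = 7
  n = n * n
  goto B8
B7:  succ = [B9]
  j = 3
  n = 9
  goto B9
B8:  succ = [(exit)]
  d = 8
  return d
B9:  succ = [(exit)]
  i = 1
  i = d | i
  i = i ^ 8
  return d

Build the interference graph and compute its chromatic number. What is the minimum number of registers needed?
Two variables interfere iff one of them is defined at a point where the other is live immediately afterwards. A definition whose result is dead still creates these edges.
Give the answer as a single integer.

Answer: 3

Analysis:
Per-block:
  B0: {c,d,j} / ∅
  B1: {i,n} / ∅
  B2: {w} / {c}
  B3: {w} / ∅
  B4: {c,w} / ∅
  B5: {c,d,i} / {c,d}
  B6: {n} / ∅
  B7: {j,n} / ∅
  B8: {d} / ∅
  B9: {i} / {d}

Liveness:
  B0 li=∅ lo={c,d}
  B1 li={c,d} lo={c,d}
  B2 li={c,d} lo={c,d}
  B3 li={d} lo={d}
  B4 li={d} lo={d}
  B5 li={c,d} lo={d}
  B6 li=∅ lo=∅
  B7 li={d} lo={d}
  B8 li=∅ lo=∅
  B9 li={d} lo=∅

Interfere edges:
  c — {d,i,n,w}
  d — {c,i,j,n,w}
  i — {c,d}
  j — {d}
  n — {c,d}
  w — {c,d}

Chromatic number:
  clique {c,d,i} ⇒ need ≥ 3
  assign c→R1 d→R0 i→R2 j→R1 n→R2 w→R2 — no edge inside a register ⇒ χ ≤ 3
  χ = 3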